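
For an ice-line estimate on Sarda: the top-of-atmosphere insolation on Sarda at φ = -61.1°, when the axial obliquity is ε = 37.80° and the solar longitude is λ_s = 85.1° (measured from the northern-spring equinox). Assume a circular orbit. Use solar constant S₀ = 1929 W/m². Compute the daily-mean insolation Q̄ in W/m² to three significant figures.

Solar declination: sin δ = sin ε · sin λ_s = sin 37.80° × sin 85.1° = 0.61067, so δ = +37.638°.
cos H₀ = −tan(-61.1°) tan(+37.638°) = 1.3969 ≥ 1 ⇒ polar night, H₀ = 0 and Q̄ = 0.

Q̄ ≈ 0.00 W/m²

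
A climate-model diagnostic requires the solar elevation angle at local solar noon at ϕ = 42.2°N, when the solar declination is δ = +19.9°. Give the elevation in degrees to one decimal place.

67.7°

At local noon the hour angle is zero, so the zenith angle equals |ϕ − δ| = |+42.2° − (+19.900°)| = 22.300°.
Elevation = 90° − 22.300° = 67.7°.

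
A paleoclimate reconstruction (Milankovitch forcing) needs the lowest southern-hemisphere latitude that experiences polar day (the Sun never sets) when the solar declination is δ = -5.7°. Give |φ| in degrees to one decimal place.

Polar day requires cos H₀ = −tan φ tan δ ≤ −1, i.e. tan φ tan δ ≥ 1.
The boundary is |tan φ| · |tan δ| = 1, so |φ| = 90° − |δ| = 90° − 5.7° = 84.3° in the southern hemisphere.

|φ| = 84.3°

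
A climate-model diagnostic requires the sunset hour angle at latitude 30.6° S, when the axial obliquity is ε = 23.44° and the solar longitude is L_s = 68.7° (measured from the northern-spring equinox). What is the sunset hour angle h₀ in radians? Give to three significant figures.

h₀ = 1.33 rad

Solar declination: sin δ = sin ε · sin L_s = sin 23.44° × sin 68.7° = 0.37062, so δ = +21.754°.
cos h₀ = −tan ϕ · tan δ = −tan(-30.6°) × tan(+21.754°) = 0.2360, so h₀ = 1.3326 rad = 76.35°.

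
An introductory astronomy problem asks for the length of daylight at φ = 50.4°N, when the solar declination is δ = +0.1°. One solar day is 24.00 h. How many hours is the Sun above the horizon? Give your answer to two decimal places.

12.02 h

cos H₀ = −tan φ · tan δ = −tan(+50.4°) × tan(+0.100°) = -0.0021, so H₀ = 1.5729 rad = 90.12°.
Daylight = 2H₀/(2π) × 24.00 h = (1.5729/π) × 24.00 = 12.02 h.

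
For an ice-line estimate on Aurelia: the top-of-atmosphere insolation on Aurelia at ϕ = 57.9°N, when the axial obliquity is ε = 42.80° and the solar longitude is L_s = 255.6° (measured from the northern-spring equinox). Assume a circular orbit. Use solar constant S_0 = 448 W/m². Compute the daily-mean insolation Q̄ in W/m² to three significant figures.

Q̄ ≈ 0.00 W/m²

Solar declination: sin δ = sin ε · sin L_s = sin 42.80° × sin 255.6° = -0.65810, so δ = -41.155°.
cos h₀ = −tan(+57.9°) tan(-41.155°) = 1.3933 ≥ 1 ⇒ polar night, h₀ = 0 and Q̄ = 0.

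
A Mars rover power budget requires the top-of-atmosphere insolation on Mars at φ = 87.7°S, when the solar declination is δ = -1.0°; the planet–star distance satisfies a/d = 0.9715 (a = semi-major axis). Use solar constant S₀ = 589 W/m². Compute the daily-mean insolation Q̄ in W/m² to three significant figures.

cos H₀ = −tan(-87.7°) tan(-1.000°) = -0.4346, H₀ = 2.0204 rad.
Bracket: H₀ sin φ sin δ + cos φ cos δ sin H₀ = 2.0204×-0.99919×-0.01745 + 0.04013×0.99985×0.90063 = 0.035227 + 0.036137 = 0.071364.
Inverse-square distance factor (a/d)² = 0.9715² = 0.943812.
Q̄ = (S₀/π) × 0.943812 × [bracket] = (589/π) × 0.943812 × 0.071364 = 12.63 W/m².

Q̄ ≈ 12.6 W/m²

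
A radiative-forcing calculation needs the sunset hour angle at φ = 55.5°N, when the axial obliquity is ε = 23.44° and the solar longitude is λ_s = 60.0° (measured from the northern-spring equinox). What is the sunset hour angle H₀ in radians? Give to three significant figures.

Solar declination: sin δ = sin ε · sin λ_s = sin 23.44° × sin 60.0° = 0.34449, so δ = +20.151°.
cos H₀ = −tan φ · tan δ = −tan(+55.5°) × tan(+20.151°) = -0.5339, so H₀ = 2.1340 rad = 122.27°.

H₀ = 2.13 rad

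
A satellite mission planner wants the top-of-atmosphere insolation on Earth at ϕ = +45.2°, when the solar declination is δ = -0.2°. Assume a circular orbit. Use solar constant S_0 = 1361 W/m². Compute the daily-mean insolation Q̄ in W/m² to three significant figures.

Q̄ ≈ 304 W/m²

cos h₀ = −tan(+45.2°) tan(-0.200°) = 0.0035, h₀ = 1.5673 rad.
Bracket: h₀ sin ϕ sin δ + cos ϕ cos δ sin h₀ = 1.5673×0.70957×-0.00349 + 0.70463×0.99999×0.99999 = -0.003881 + 0.704616 = 0.700735.
Q̄ = (S_0/π) × [bracket] = (1361/π) × 0.700735 = 303.6 W/m².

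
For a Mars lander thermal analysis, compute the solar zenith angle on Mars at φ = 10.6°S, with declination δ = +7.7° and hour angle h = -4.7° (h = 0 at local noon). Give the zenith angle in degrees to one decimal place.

cos θ_z = sin φ sin δ + cos φ cos δ cos h = -0.024647 + 0.970797 = 0.946150.
θ_z = arccos(0.946150) = 18.9°.

θ_z = 18.9°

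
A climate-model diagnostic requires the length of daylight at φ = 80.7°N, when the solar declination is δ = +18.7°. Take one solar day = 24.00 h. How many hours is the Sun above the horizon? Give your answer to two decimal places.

24.00 h

Sunrise equation: cos H₀ = −tan φ · tan δ = -2.0670 ≤ −1, so the Sun never sets (polar day) and H₀ = π.
Daylight = 2H₀/(2π) × 24.00 h = (3.1416/π) × 24.00 = 24.00 h.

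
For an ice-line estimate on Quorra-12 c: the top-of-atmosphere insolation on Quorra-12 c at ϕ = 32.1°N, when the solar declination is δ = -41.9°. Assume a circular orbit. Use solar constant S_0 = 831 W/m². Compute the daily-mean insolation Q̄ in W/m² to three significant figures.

Q̄ ≈ 46.5 W/m²

cos h₀ = −tan(+32.1°) tan(-41.900°) = 0.5628, h₀ = 0.9730 rad.
Bracket: h₀ sin ϕ sin δ + cos ϕ cos δ sin h₀ = 0.9730×0.53140×-0.66783 + 0.84712×0.74431×0.82656 = -0.345303 + 0.521163 = 0.175860.
Q̄ = (S_0/π) × [bracket] = (831/π) × 0.175860 = 46.52 W/m².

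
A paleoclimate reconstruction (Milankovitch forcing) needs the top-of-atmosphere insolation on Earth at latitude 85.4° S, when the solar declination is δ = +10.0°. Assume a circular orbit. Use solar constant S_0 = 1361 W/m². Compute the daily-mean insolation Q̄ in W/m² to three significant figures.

Q̄ ≈ 0.00 W/m²

cos h₀ = −tan(-85.4°) tan(+10.000°) = 2.1915 ≥ 1 ⇒ polar night, h₀ = 0 and Q̄ = 0.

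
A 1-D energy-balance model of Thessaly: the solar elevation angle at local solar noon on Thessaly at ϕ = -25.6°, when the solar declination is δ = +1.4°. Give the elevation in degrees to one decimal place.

At local noon the hour angle is zero, so the zenith angle equals |ϕ − δ| = |-25.6° − (+1.400°)| = 27.000°.
Elevation = 90° − 27.000° = 63.0°.

63.0°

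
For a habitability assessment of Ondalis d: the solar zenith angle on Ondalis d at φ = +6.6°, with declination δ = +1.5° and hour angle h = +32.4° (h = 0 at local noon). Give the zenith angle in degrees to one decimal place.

θ_z = 32.7°

cos θ_z = sin φ sin δ + cos φ cos δ cos h = 0.003009 + 0.838445 = 0.841454.
θ_z = arccos(0.841454) = 32.7°.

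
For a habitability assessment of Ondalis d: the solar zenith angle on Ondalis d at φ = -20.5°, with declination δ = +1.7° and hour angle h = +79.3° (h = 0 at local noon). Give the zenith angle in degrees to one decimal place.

cos θ_z = sin φ sin δ + cos φ cos δ cos h = -0.010389 + 0.173832 = 0.163443.
θ_z = arccos(0.163443) = 80.6°.

θ_z = 80.6°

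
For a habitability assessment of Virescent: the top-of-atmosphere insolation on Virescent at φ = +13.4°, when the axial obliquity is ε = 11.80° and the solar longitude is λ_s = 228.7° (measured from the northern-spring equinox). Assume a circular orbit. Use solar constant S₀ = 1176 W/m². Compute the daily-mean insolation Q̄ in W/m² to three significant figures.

Solar declination: sin δ = sin ε · sin λ_s = sin 11.80° × sin 228.7° = -0.15363, so δ = -8.837°.
cos H₀ = −tan(+13.4°) tan(-8.837°) = 0.0370, H₀ = 1.5337 rad.
Bracket: H₀ sin φ sin δ + cos φ cos δ sin H₀ = 1.5337×0.23175×-0.15363 + 0.97278×0.98813×0.99931 = -0.054605 + 0.960570 = 0.905965.
Q̄ = (S₀/π) × [bracket] = (1176/π) × 0.905965 = 339.1 W/m².

Q̄ ≈ 339 W/m²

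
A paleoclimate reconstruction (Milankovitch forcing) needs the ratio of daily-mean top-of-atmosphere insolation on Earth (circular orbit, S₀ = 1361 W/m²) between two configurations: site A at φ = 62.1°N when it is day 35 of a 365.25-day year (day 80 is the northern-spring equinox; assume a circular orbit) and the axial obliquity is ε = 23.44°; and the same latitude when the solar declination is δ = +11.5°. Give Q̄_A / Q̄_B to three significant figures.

— Configuration A (φ=+62.1°):
Solar longitude: λ_s = 360° × (35 − 80)/365.25 = -44.353°, i.e. -44.353° + 360° = 315.647°.
sin δ = sin 23.44° × sin 315.647° = -0.27809, so δ = -16.146°.
cos H₀ = −tan(+62.1°) tan(-16.146°) = 0.5468, H₀ = 0.9923 rad.
Bracket: H₀ sin φ sin δ + cos φ cos δ sin H₀ = 0.9923×0.88377×-0.27809 + 0.46793×0.96056×0.83728 = -0.243875 + 0.376336 = 0.132461.
Q̄ = (S₀/π) × [bracket] = (1361/π) × 0.132461 = 57.385 W/m².
— Configuration B (φ=+62.1°):
cos H₀ = −tan(+62.1°) tan(+11.500°) = -0.3843, H₀ = 1.9652 rad.
Bracket: H₀ sin φ sin δ + cos φ cos δ sin H₀ = 1.9652×0.88377×0.19937 + 0.46793×0.97992×0.92323 = 0.346263 + 0.423332 = 0.769595.
Q̄ = (S₀/π) × [bracket] = (1361/π) × 0.769595 = 333.40 W/m².
Ratio Q̄_A / Q̄_B = 57.385 / 333.40 = 0.1721.

Q̄_A / Q̄_B ≈ 0.172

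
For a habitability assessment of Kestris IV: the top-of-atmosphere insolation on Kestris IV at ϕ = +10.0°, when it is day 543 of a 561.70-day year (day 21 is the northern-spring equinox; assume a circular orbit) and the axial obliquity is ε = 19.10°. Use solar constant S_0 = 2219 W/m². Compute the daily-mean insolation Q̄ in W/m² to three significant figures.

Solar longitude: L_s = 360° × (543 − 21)/561.70 = 334.556°.
sin δ = sin 19.10° × sin 334.556° = -0.14058, so δ = -8.082°.
cos h₀ = −tan(+10.0°) tan(-8.082°) = 0.0250, h₀ = 1.5458 rad.
Bracket: h₀ sin ϕ sin δ + cos ϕ cos δ sin h₀ = 1.5458×0.17365×-0.14058 + 0.98481×0.99007×0.99969 = -0.037736 + 0.974729 = 0.936993.
Q̄ = (S_0/π) × [bracket] = (2219/π) × 0.936993 = 661.8 W/m².

Q̄ ≈ 662 W/m²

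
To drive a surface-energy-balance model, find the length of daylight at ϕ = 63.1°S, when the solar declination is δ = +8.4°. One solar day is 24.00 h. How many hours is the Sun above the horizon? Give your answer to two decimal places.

9.74 h

cos h₀ = −tan ϕ · tan δ = −tan(-63.1°) × tan(+8.400°) = 0.2911, so h₀ = 1.2755 rad = 73.08°.
Daylight = 2h₀/(2π) × 24.00 h = (1.2755/π) × 24.00 = 9.74 h.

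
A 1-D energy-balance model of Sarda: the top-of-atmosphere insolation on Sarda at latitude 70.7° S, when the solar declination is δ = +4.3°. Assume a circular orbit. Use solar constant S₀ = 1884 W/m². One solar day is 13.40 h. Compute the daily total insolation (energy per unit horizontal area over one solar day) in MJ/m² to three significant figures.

6.54 MJ/m²

cos H₀ = −tan(-70.7°) tan(+4.300°) = 0.2147, H₀ = 1.3544 rad.
Bracket: H₀ sin φ sin δ + cos φ cos δ sin H₀ = 1.3544×-0.94380×0.07498 + 0.33051×0.99719×0.97668 = -0.095846 + 0.321895 = 0.226049.
Q̄ = (S₀/π) × [bracket] = (1884/π) × 0.226049 = 135.56 W/m².
Daily total = Q̄ × 13.40 h × 3600 s/h = 135.56 × 13.40 × 3600 / 10⁶ = 6.539 MJ/m².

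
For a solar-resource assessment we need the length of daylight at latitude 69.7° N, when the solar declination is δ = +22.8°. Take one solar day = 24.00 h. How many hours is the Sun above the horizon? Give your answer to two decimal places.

24.00 h

Sunrise equation: cos H₀ = −tan φ · tan δ = -1.1364 ≤ −1, so the Sun never sets (polar day) and H₀ = π.
Daylight = 2H₀/(2π) × 24.00 h = (3.1416/π) × 24.00 = 24.00 h.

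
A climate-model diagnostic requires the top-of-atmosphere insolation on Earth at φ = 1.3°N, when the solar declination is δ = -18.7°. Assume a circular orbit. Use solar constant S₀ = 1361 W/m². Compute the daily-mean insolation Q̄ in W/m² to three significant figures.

cos H₀ = −tan(+1.3°) tan(-18.700°) = 0.0077, H₀ = 1.5631 rad.
Bracket: H₀ sin φ sin δ + cos φ cos δ sin H₀ = 1.5631×0.02269×-0.32061 + 0.99974×0.94721×0.99997 = -0.011371 + 0.946935 = 0.935564.
Q̄ = (S₀/π) × [bracket] = (1361/π) × 0.935564 = 405.3 W/m².

Q̄ ≈ 405 W/m²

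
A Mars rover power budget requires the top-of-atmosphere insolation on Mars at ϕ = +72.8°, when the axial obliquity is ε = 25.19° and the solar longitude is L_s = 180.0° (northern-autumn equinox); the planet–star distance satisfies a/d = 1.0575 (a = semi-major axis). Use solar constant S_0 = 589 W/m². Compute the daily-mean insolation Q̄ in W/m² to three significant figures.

Solar declination: sin δ = sin ε · sin L_s = sin 25.19° × sin 180.0° = 0.00000, so δ = +0.000°.
cos h₀ = −tan(+72.8°) tan(+0.000°) = -0.0000, h₀ = 1.5708 rad.
Bracket: h₀ sin ϕ sin δ + cos ϕ cos δ sin h₀ = 1.5708×0.95528×0.00000 + 0.29571×1.00000×1.00000 = 0.000000 + 0.295710 = 0.295710.
Inverse-square distance factor (a/d)² = 1.0575² = 1.118306.
Q̄ = (S_0/π) × 1.118306 × [bracket] = (589/π) × 1.118306 × 0.295710 = 62.00 W/m².

Q̄ ≈ 62.0 W/m²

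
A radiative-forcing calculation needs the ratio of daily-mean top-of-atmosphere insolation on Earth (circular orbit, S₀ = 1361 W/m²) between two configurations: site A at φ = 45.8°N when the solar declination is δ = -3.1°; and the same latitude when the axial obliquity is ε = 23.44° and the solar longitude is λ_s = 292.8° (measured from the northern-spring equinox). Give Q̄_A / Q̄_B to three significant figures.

Q̄_A / Q̄_B ≈ 2.20

— Configuration A (φ=+45.8°):
cos H₀ = −tan(+45.8°) tan(-3.100°) = 0.0557, H₀ = 1.5151 rad.
Bracket: H₀ sin φ sin δ + cos φ cos δ sin H₀ = 1.5151×0.71691×-0.05408 + 0.69717×0.99854×0.99845 = -0.058741 + 0.695073 = 0.636332.
Q̄ = (S₀/π) × [bracket] = (1361/π) × 0.636332 = 275.67 W/m².
— Configuration B (φ=+45.8°):
Solar declination: sin δ = sin ε · sin λ_s = sin 23.44° × sin 292.8° = -0.36671, so δ = -21.513°.
cos H₀ = −tan(+45.8°) tan(-21.513°) = 0.4053, H₀ = 1.1535 rad.
Bracket: H₀ sin φ sin δ + cos φ cos δ sin H₀ = 1.1535×0.71691×-0.36671 + 0.69717×0.93034×0.91417 = -0.303253 + 0.592935 = 0.289682.
Q̄ = (S₀/π) × [bracket] = (1361/π) × 0.289682 = 125.50 W/m².
Ratio Q̄_A / Q̄_B = 275.67 / 125.50 = 2.197.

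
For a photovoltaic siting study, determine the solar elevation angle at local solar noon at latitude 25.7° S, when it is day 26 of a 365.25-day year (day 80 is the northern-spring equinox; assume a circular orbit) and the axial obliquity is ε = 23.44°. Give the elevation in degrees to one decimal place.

Solar longitude: λ_s = 360° × (26 − 80)/365.25 = -53.224°, i.e. -53.224° + 360° = 306.776°.
sin δ = sin 23.44° × sin 306.776° = -0.31862, so δ = -18.580°.
At local noon the hour angle is zero, so the zenith angle equals |φ − δ| = |-25.7° − (-18.580°)| = 7.120°.
Elevation = 90° − 7.120° = 82.9°.

82.9°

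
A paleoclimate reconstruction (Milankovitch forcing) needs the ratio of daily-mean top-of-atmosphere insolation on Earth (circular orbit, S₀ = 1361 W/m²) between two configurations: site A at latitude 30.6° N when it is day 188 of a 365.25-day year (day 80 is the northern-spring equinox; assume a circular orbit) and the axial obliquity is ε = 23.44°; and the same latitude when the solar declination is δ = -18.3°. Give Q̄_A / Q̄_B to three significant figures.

Q̄_A / Q̄_B ≈ 1.93

— Configuration A (φ=+30.6°):
Solar longitude: λ_s = 360° × (188 − 80)/365.25 = 106.448°.
sin δ = sin 23.44° × sin 106.448° = 0.38151, so δ = +22.427°.
cos H₀ = −tan(+30.6°) tan(+22.427°) = -0.2441, H₀ = 1.8174 rad.
Bracket: H₀ sin φ sin δ + cos φ cos δ sin H₀ = 1.8174×0.50904×0.38151 + 0.86074×0.92436×0.96975 = 0.352946 + 0.771566 = 1.124512.
Q̄ = (S₀/π) × [bracket] = (1361/π) × 1.124512 = 487.16 W/m².
— Configuration B (φ=+30.6°):
cos H₀ = −tan(+30.6°) tan(-18.300°) = 0.1956, H₀ = 1.3739 rad.
Bracket: H₀ sin φ sin δ + cos φ cos δ sin H₀ = 1.3739×0.50904×-0.31399 + 0.86074×0.94943×0.98069 = -0.219595 + 0.801432 = 0.581837.
Q̄ = (S₀/π) × [bracket] = (1361/π) × 0.581837 = 252.06 W/m².
Ratio Q̄_A / Q̄_B = 487.16 / 252.06 = 1.933.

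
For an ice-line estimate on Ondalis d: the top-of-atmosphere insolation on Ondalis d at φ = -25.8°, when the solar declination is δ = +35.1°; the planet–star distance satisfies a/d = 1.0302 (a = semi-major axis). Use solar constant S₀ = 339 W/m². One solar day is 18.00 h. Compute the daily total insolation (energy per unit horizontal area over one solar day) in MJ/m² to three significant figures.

cos H₀ = −tan(-25.8°) tan(+35.100°) = 0.3398, H₀ = 1.2241 rad.
Bracket: H₀ sin φ sin δ + cos φ cos δ sin H₀ = 1.2241×-0.43523×0.57501 + 0.90032×0.81815×0.94051 = -0.306345 + 0.692777 = 0.386432.
Inverse-square distance factor (a/d)² = 1.0302² = 1.061312.
Q̄ = (S₀/π) × 1.061312 × [bracket] = (339/π) × 1.061312 × 0.386432 = 44.255 W/m².
Daily total = Q̄ × 18.00 h × 3600 s/h = 44.255 × 18.00 × 3600 / 10⁶ = 2.868 MJ/m².

2.87 MJ/m²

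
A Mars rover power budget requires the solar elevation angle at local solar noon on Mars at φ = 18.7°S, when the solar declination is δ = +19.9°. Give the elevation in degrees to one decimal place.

At local noon the hour angle is zero, so the zenith angle equals |φ − δ| = |-18.7° − (+19.900°)| = 38.600°.
Elevation = 90° − 38.600° = 51.4°.

51.4°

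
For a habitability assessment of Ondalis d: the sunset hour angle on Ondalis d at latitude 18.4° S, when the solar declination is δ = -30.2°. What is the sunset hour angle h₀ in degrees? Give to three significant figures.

cos h₀ = −tan ϕ · tan δ = −tan(-18.4°) × tan(-30.200°) = -0.1936, so h₀ = 1.7656 rad = 101.16°.

h₀ = 101°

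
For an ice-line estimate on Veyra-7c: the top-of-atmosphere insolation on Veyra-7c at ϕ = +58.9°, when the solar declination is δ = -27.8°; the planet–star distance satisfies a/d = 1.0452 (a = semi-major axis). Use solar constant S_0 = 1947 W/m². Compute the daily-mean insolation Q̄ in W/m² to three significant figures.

Q̄ ≈ 13.1 W/m²

cos h₀ = −tan(+58.9°) tan(-27.800°) = 0.8740, h₀ = 0.5074 rad.
Bracket: h₀ sin ϕ sin δ + cos ϕ cos δ sin h₀ = 0.5074×0.85627×-0.46639 + 0.51653×0.88458×0.48590 = -0.202633 + 0.222014 = 0.019381.
Inverse-square distance factor (a/d)² = 1.0452² = 1.092443.
Q̄ = (S_0/π) × 1.092443 × [bracket] = (1947/π) × 1.092443 × 0.019381 = 13.12 W/m².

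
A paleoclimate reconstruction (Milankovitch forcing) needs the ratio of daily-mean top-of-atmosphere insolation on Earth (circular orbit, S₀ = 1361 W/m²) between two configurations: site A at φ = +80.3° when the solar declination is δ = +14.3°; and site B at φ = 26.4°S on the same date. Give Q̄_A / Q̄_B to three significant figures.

Q̄_A / Q̄_B ≈ 1.09

— Configuration A (φ=+80.3°):
cos H₀ = −tan(+80.3°) tan(+14.300°) = -1.4912 ≤ −1 ⇒ polar day, H₀ = π.
Bracket: H₀ sin φ sin δ + cos φ cos δ sin H₀ = 3.1416×0.98570×0.24700 + 0.16849×0.96902×0.00000 = 0.764879 + 0.000000 = 0.764879.
Q̄ = (S₀/π) × [bracket] = (1361/π) × 0.764879 = 331.36 W/m².
— Configuration B (φ=-26.4°):
cos H₀ = −tan(-26.4°) tan(+14.300°) = 0.1265, H₀ = 1.4439 rad.
Bracket: H₀ sin φ sin δ + cos φ cos δ sin H₀ = 1.4439×-0.44464×0.24700 + 0.89571×0.96902×0.99196 = -0.158578 + 0.860982 = 0.702404.
Q̄ = (S₀/π) × [bracket] = (1361/π) × 0.702404 = 304.30 W/m².
Ratio Q̄_A / Q̄_B = 331.36 / 304.30 = 1.089.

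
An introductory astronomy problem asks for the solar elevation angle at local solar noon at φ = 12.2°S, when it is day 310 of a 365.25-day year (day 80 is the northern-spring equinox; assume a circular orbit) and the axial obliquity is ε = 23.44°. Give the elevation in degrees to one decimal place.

Solar longitude: λ_s = 360° × (310 − 80)/365.25 = 226.694°.
sin δ = sin 23.44° × sin 226.694° = -0.28947, so δ = -16.826°.
At local noon the hour angle is zero, so the zenith angle equals |φ − δ| = |-12.2° − (-16.826°)| = 4.626°.
Elevation = 90° − 4.626° = 85.4°.

85.4°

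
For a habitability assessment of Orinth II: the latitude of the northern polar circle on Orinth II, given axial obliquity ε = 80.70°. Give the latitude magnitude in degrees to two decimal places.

9.30°

The polar circle is the lowest latitude that experiences at least one full rotation of continuous daylight at the northern-summer solstice; it lies at |φ| = 90° − ε = 90° − 80.70° = 9.30°.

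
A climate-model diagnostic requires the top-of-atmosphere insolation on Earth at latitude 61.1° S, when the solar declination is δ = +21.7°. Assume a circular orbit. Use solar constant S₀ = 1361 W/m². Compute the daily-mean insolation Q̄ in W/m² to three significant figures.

cos H₀ = −tan(-61.1°) tan(+21.700°) = 0.7209, H₀ = 0.7657 rad.
Bracket: H₀ sin φ sin δ + cos φ cos δ sin H₀ = 0.7657×-0.87546×0.36975 + 0.48328×0.92913×0.69306 = -0.247858 + 0.311205 = 0.063347.
Q̄ = (S₀/π) × [bracket] = (1361/π) × 0.063347 = 27.44 W/m².

Q̄ ≈ 27.4 W/m²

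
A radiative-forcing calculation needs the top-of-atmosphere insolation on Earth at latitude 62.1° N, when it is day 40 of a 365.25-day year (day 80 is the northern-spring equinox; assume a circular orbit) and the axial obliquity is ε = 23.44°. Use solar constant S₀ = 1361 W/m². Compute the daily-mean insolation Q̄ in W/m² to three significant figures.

Q̄ ≈ 68.6 W/m²

Solar longitude: λ_s = 360° × (40 − 80)/365.25 = -39.425°, i.e. -39.425° + 360° = 320.575°.
sin δ = sin 23.44° × sin 320.575° = -0.25262, so δ = -14.633°.
cos H₀ = −tan(+62.1°) tan(-14.633°) = 0.4931, H₀ = 1.0551 rad.
Bracket: H₀ sin φ sin δ + cos φ cos δ sin H₀ = 1.0551×0.88377×-0.25262 + 0.46793×0.96756×0.86996 = -0.235559 + 0.393875 = 0.158316.
Q̄ = (S₀/π) × [bracket] = (1361/π) × 0.158316 = 68.59 W/m².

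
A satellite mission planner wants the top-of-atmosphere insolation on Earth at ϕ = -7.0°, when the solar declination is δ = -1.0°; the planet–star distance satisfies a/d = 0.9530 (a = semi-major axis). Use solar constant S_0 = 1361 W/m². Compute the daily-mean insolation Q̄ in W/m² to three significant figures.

cos h₀ = −tan(-7.0°) tan(-1.000°) = -0.0021, h₀ = 1.5729 rad.
Bracket: h₀ sin ϕ sin δ + cos ϕ cos δ sin h₀ = 1.5729×-0.12187×-0.01745 + 0.99255×0.99985×1.00000 = 0.003345 + 0.992401 = 0.995746.
Inverse-square distance factor (a/d)² = 0.9530² = 0.908209.
Q̄ = (S_0/π) × 0.908209 × [bracket] = (1361/π) × 0.908209 × 0.995746 = 391.8 W/m².

Q̄ ≈ 392 W/m²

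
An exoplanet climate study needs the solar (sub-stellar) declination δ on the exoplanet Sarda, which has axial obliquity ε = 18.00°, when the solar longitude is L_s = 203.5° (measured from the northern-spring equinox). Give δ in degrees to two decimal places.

sin δ = sin ε · sin L_s = sin 18.00° × sin 203.5° = -0.123220.
δ = arcsin(-0.123220) = -7.08°.

δ = -7.08°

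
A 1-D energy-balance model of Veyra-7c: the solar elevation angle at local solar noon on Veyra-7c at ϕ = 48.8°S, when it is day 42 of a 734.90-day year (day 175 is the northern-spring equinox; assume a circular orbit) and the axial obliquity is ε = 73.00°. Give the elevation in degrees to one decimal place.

Solar longitude: L_s = 360° × (42 − 175)/734.90 = -65.152°, i.e. -65.152° + 360° = 294.848°.
sin δ = sin 73.00° × sin 294.848° = -0.86777, so δ = -60.201°.
At local noon the hour angle is zero, so the zenith angle equals |ϕ − δ| = |-48.8° − (-60.201°)| = 11.401°.
Elevation = 90° − 11.401° = 78.6°.

78.6°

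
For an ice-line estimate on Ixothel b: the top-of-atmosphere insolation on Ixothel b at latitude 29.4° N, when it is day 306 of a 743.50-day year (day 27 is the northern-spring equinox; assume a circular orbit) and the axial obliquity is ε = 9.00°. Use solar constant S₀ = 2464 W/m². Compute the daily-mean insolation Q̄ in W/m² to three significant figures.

Solar longitude: λ_s = 360° × (306 − 27)/743.50 = 135.091°.
sin δ = sin 9.00° × sin 135.091° = 0.11044, so δ = +6.341°.
cos H₀ = −tan(+29.4°) tan(+6.341°) = -0.0626, H₀ = 1.6335 rad.
Bracket: H₀ sin φ sin δ + cos φ cos δ sin H₀ = 1.6335×0.49090×0.11044 + 0.87121×0.99388×0.99804 = 0.088560 + 0.864181 = 0.952741.
Q̄ = (S₀/π) × [bracket] = (2464/π) × 0.952741 = 747.2 W/m².

Q̄ ≈ 747 W/m²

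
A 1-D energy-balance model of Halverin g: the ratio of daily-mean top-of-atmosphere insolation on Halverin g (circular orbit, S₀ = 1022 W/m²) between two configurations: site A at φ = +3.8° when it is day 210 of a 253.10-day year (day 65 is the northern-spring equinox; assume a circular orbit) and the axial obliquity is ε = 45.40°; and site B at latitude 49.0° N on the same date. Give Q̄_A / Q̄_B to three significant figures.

— Configuration A (φ=+3.8°):
Solar longitude: λ_s = 360° × (210 − 65)/253.10 = 206.243°.
sin δ = sin 45.40° × sin 206.243° = -0.31484, so δ = -18.351°.
cos H₀ = −tan(+3.8°) tan(-18.351°) = 0.0220, H₀ = 1.5488 rad.
Bracket: H₀ sin φ sin δ + cos φ cos δ sin H₀ = 1.5488×0.06627×-0.31484 + 0.99780×0.94915×0.99976 = -0.032315 + 0.946835 = 0.914520.
Q̄ = (S₀/π) × [bracket] = (1022/π) × 0.914520 = 297.50 W/m².
— Configuration B (φ=+49.0°):
cos H₀ = −tan(+49.0°) tan(-18.351°) = 0.3816, H₀ = 1.1793 rad.
Bracket: H₀ sin φ sin δ + cos φ cos δ sin H₀ = 1.1793×0.75471×-0.31484 + 0.65606×0.94915×0.92433 = -0.280217 + 0.575580 = 0.295363.
Q̄ = (S₀/π) × [bracket] = (1022/π) × 0.295363 = 96.085 W/m².
Ratio Q̄_A / Q̄_B = 297.50 / 96.085 = 3.096.

Q̄_A / Q̄_B ≈ 3.10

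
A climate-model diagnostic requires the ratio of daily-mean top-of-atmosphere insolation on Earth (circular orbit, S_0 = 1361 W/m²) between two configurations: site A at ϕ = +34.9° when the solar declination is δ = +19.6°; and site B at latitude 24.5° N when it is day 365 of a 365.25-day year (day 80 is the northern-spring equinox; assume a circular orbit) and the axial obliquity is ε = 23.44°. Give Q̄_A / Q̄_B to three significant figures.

— Configuration A (ϕ=+34.9°):
cos h₀ = −tan(+34.9°) tan(+19.600°) = -0.2484, h₀ = 1.8218 rad.
Bracket: h₀ sin ϕ sin δ + cos ϕ cos δ sin h₀ = 1.8218×0.57215×0.33545 + 0.82015×0.94206×0.96866 = 0.349654 + 0.748416 = 1.098070.
Q̄ = (S_0/π) × [bracket] = (1361/π) × 1.098070 = 475.71 W/m².
— Configuration B (ϕ=+24.5°):
Solar longitude: L_s = 360° × (365 − 80)/365.25 = 280.903°.
sin δ = sin 23.44° × sin 280.903° = -0.39061, so δ = -22.992°.
cos h₀ = −tan(+24.5°) tan(-22.992°) = 0.1934, h₀ = 1.3762 rad.
Bracket: h₀ sin ϕ sin δ + cos ϕ cos δ sin h₀ = 1.3762×0.41469×-0.39061 + 0.90996×0.92056×0.98113 = -0.222920 + 0.821866 = 0.598946.
Q̄ = (S_0/π) × [bracket] = (1361/π) × 0.598946 = 259.48 W/m².
Ratio Q̄_A / Q̄_B = 475.71 / 259.48 = 1.833.

Q̄_A / Q̄_B ≈ 1.83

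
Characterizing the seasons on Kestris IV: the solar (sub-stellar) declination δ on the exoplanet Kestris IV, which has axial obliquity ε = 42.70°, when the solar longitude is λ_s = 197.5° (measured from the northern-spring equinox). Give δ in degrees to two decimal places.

δ = -11.77°

sin δ = sin ε · sin λ_s = sin 42.70° × sin 197.5° = -0.203927.
δ = arcsin(-0.203927) = -11.77°.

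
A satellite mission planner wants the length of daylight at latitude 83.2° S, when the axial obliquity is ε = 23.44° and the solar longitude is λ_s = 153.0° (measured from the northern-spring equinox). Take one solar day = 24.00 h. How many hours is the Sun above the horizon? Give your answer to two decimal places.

Solar declination: sin δ = sin ε · sin λ_s = sin 23.44° × sin 153.0° = 0.18059, so δ = +10.404°.
cos H₀ = −tan φ · tan δ = 1.5398 ≥ 1, so the Sun never rises (polar night) and H₀ = 0.
Daylight = 2H₀/(2π) × 24.00 h = (0.0000/π) × 24.00 = 0.00 h.

0.00 h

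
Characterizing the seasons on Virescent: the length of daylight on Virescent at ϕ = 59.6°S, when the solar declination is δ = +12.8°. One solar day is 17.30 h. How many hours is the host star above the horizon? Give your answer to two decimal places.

cos h₀ = −tan ϕ · tan δ = −tan(-59.6°) × tan(+12.800°) = 0.3872, so h₀ = 1.1732 rad = 67.22°.
Daylight = 2h₀/(2π) × 17.30 h = (1.1732/π) × 17.30 = 6.46 h.

6.46 h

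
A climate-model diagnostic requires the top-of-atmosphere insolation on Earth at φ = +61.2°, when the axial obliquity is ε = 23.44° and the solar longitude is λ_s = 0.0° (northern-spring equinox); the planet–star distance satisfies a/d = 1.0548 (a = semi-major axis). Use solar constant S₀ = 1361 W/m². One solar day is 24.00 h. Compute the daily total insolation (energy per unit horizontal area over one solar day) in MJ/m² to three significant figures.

20.1 MJ/m²

Solar declination: sin δ = sin ε · sin λ_s = sin 23.44° × sin 0.0° = 0.00000, so δ = +0.000°.
cos H₀ = −tan(+61.2°) tan(+0.000°) = -0.0000, H₀ = 1.5708 rad.
Bracket: H₀ sin φ sin δ + cos φ cos δ sin H₀ = 1.5708×0.87631×0.00000 + 0.48175×1.00000×1.00000 = 0.000000 + 0.481750 = 0.481750.
Inverse-square distance factor (a/d)² = 1.0548² = 1.112603.
Q̄ = (S₀/π) × 1.112603 × [bracket] = (1361/π) × 1.112603 × 0.481750 = 232.20 W/m².
Daily total = Q̄ × 24.00 h × 3600 s/h = 232.20 × 24.00 × 3600 / 10⁶ = 20.06 MJ/m².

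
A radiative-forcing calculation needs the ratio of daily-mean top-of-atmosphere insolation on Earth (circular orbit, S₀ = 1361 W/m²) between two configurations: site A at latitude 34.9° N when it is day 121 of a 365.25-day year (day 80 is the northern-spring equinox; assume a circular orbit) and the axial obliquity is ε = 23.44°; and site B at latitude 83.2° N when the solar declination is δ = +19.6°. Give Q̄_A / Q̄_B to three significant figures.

Q̄_A / Q̄_B ≈ 0.992

— Configuration A (φ=+34.9°):
Solar longitude: λ_s = 360° × (121 − 80)/365.25 = 40.411°.
sin δ = sin 23.44° × sin 40.411° = 0.25787, so δ = +14.944°.
cos H₀ = −tan(+34.9°) tan(+14.944°) = -0.1862, H₀ = 1.7581 rad.
Bracket: H₀ sin φ sin δ + cos φ cos δ sin H₀ = 1.7581×0.57215×0.25787 + 0.82015×0.96618×0.98251 = 0.259391 + 0.778553 = 1.037944.
Q̄ = (S₀/π) × [bracket] = (1361/π) × 1.037944 = 449.66 W/m².
— Configuration B (φ=+83.2°):
cos H₀ = −tan(+83.2°) tan(+19.600°) = -2.9862 ≤ −1 ⇒ polar day, H₀ = π.
Bracket: H₀ sin φ sin δ + cos φ cos δ sin H₀ = 3.1416×0.99297×0.33545 + 0.11840×0.94206×0.00000 = 1.046441 + 0.000000 = 1.046441.
Q̄ = (S₀/π) × [bracket] = (1361/π) × 1.046441 = 453.34 W/m².
Ratio Q̄_A / Q̄_B = 449.66 / 453.34 = 0.9919.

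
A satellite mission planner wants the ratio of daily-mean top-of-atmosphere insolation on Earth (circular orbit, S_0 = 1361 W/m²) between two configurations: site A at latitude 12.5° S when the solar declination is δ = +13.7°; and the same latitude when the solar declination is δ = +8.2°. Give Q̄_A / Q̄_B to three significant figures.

Q̄_A / Q̄_B ≈ 0.947

— Configuration A (ϕ=-12.5°):
cos h₀ = −tan(-12.5°) tan(+13.700°) = 0.0540, h₀ = 1.5167 rad.
Bracket: h₀ sin ϕ sin δ + cos ϕ cos δ sin h₀ = 1.5167×-0.21644×0.23684 + 0.97630×0.97155×0.99854 = -0.077749 + 0.947139 = 0.869390.
Q̄ = (S_0/π) × [bracket] = (1361/π) × 0.869390 = 376.64 W/m².
— Configuration B (ϕ=-12.5°):
cos h₀ = −tan(-12.5°) tan(+8.200°) = 0.0319, h₀ = 1.5388 rad.
Bracket: h₀ sin ϕ sin δ + cos ϕ cos δ sin h₀ = 1.5388×-0.21644×0.14263 + 0.97630×0.98978×0.99949 = -0.047504 + 0.965829 = 0.918325.
Q̄ = (S_0/π) × [bracket] = (1361/π) × 0.918325 = 397.84 W/m².
Ratio Q̄_A / Q̄_B = 376.64 / 397.84 = 0.9467.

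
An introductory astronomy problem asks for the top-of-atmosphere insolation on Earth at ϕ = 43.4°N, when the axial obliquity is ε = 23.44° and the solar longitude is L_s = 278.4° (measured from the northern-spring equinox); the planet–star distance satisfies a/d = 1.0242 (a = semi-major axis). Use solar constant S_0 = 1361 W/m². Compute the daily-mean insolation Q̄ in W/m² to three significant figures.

Solar declination: sin δ = sin ε · sin L_s = sin 23.44° × sin 278.4° = -0.39352, so δ = -23.174°.
cos h₀ = −tan(+43.4°) tan(-23.174°) = 0.4048, h₀ = 1.1540 rad.
Bracket: h₀ sin ϕ sin δ + cos ϕ cos δ sin h₀ = 1.1540×0.68709×-0.39352 + 0.72657×0.91932×0.91441 = -0.312023 + 0.610780 = 0.298757.
Inverse-square distance factor (a/d)² = 1.0242² = 1.048986.
Q̄ = (S_0/π) × 1.048986 × [bracket] = (1361/π) × 1.048986 × 0.298757 = 135.8 W/m².

Q̄ ≈ 136 W/m²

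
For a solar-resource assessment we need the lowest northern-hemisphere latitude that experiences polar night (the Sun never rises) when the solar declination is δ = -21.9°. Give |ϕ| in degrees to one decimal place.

|ϕ| = 68.1°

Polar night requires cos h₀ = −tan ϕ tan δ ≥ 1, i.e. tan ϕ tan δ ≤ −1.
The boundary is |tan ϕ| · |tan δ| = 1, so |ϕ| = 90° − |δ| = 90° − 21.9° = 68.1° in the northern hemisphere.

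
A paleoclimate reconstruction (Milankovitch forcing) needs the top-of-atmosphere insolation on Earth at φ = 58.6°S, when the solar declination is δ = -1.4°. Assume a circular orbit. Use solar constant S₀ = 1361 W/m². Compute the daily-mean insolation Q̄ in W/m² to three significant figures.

cos H₀ = −tan(-58.6°) tan(-1.400°) = -0.0400, H₀ = 1.6108 rad.
Bracket: H₀ sin φ sin δ + cos φ cos δ sin H₀ = 1.6108×-0.85355×-0.02443 + 0.52101×0.99970×0.99920 = 0.033589 + 0.520437 = 0.554026.
Q̄ = (S₀/π) × [bracket] = (1361/π) × 0.554026 = 240.0 W/m².

Q̄ ≈ 240 W/m²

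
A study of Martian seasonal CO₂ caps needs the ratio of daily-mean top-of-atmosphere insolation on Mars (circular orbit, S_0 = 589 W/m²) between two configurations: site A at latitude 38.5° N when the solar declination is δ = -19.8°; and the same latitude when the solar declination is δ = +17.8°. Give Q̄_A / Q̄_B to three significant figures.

Q̄_A / Q̄_B ≈ 0.408

— Configuration A (ϕ=+38.5°):
cos h₀ = −tan(+38.5°) tan(-19.800°) = 0.2864, h₀ = 1.2804 rad.
Bracket: h₀ sin ϕ sin δ + cos ϕ cos δ sin h₀ = 1.2804×0.62251×-0.33874 + 0.78261×0.94088×0.95812 = -0.269997 + 0.705504 = 0.435507.
Q̄ = (S_0/π) × [bracket] = (589/π) × 0.435507 = 81.651 W/m².
— Configuration B (ϕ=+38.5°):
cos h₀ = −tan(+38.5°) tan(+17.800°) = -0.2554, h₀ = 1.8290 rad.
Bracket: h₀ sin ϕ sin δ + cos ϕ cos δ sin h₀ = 1.8290×0.62251×0.30570 + 0.78261×0.95213×0.96684 = 0.348061 + 0.720437 = 1.068498.
Q̄ = (S_0/π) × [bracket] = (589/π) × 1.068498 = 200.33 W/m².
Ratio Q̄_A / Q̄_B = 81.651 / 200.33 = 0.4076.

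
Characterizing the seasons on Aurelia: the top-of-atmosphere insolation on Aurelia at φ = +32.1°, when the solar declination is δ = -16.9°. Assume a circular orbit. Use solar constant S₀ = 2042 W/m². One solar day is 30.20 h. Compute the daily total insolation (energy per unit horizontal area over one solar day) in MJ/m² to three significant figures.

41.2 MJ/m²

cos H₀ = −tan(+32.1°) tan(-16.900°) = 0.1906, H₀ = 1.3790 rad.
Bracket: H₀ sin φ sin δ + cos φ cos δ sin H₀ = 1.3790×0.53140×-0.29070 + 0.84712×0.95681×0.98167 = -0.213025 + 0.795676 = 0.582651.
Q̄ = (S₀/π) × [bracket] = (2042/π) × 0.582651 = 378.72 W/m².
Daily total = Q̄ × 30.20 h × 3600 s/h = 378.72 × 30.20 × 3600 / 10⁶ = 41.17 MJ/m².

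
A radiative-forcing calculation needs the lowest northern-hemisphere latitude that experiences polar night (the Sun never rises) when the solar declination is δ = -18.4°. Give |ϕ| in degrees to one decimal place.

Polar night requires cos h₀ = −tan ϕ tan δ ≥ 1, i.e. tan ϕ tan δ ≤ −1.
The boundary is |tan ϕ| · |tan δ| = 1, so |ϕ| = 90° − |δ| = 90° − 18.4° = 71.6° in the northern hemisphere.

|ϕ| = 71.6°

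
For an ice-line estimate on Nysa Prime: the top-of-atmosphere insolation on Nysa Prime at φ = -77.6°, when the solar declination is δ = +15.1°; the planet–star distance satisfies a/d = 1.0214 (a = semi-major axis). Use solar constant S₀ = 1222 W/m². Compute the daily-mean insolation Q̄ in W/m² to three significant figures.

cos H₀ = −tan(-77.6°) tan(+15.100°) = 1.2272 ≥ 1 ⇒ polar night, H₀ = 0 and Q̄ = 0.
Inverse-square distance factor (a/d)² = 1.0214² = 1.043258.

Q̄ ≈ 0.00 W/m²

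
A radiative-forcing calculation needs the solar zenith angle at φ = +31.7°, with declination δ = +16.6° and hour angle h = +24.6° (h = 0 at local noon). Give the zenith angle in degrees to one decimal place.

cos θ_z = sin φ sin δ + cos φ cos δ cos h = 0.150121 + 0.741347 = 0.891468.
θ_z = arccos(0.891468) = 26.9°.

θ_z = 26.9°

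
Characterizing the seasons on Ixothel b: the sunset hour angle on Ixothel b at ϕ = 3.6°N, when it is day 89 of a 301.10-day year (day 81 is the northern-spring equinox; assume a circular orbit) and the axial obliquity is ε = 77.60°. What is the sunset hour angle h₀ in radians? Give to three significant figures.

h₀ = 1.58 rad

Solar longitude: L_s = 360° × (89 − 81)/301.10 = 9.565°.
sin δ = sin 77.60° × sin 9.565° = 0.16229, so δ = +9.340°.
cos h₀ = −tan ϕ · tan δ = −tan(+3.6°) × tan(+9.340°) = -0.0103, so h₀ = 1.5811 rad = 90.59°.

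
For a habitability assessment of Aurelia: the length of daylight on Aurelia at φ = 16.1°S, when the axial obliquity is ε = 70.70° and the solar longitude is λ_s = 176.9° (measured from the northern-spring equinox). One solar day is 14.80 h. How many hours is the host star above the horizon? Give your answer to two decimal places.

7.33 h

Solar declination: sin δ = sin ε · sin λ_s = sin 70.70° × sin 176.9° = 0.05104, so δ = +2.926°.
cos H₀ = −tan φ · tan δ = −tan(-16.1°) × tan(+2.926°) = 0.0148, so H₀ = 1.5560 rad = 89.15°.
Daylight = 2H₀/(2π) × 14.80 h = (1.5560/π) × 14.80 = 7.33 h.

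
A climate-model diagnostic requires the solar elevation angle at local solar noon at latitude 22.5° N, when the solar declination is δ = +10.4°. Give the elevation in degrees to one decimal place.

77.9°

At local noon the hour angle is zero, so the zenith angle equals |φ − δ| = |+22.5° − (+10.400°)| = 12.100°.
Elevation = 90° − 12.100° = 77.9°.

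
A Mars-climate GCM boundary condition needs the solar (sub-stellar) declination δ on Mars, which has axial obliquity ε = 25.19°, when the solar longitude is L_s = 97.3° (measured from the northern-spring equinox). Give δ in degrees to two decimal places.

sin δ = sin ε · sin L_s = sin 25.19° × sin 97.3° = 0.422171.
δ = arcsin(0.422171) = +24.97°.

δ = +24.97°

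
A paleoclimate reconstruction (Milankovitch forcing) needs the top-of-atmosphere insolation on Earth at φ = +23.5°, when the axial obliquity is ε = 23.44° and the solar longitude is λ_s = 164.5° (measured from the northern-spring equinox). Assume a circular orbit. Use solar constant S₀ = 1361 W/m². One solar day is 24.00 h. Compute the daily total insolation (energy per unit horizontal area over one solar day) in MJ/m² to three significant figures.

36.7 MJ/m²

Solar declination: sin δ = sin ε · sin λ_s = sin 23.44° × sin 164.5° = 0.10630, so δ = +6.102°.
cos H₀ = −tan(+23.5°) tan(+6.102°) = -0.0465, H₀ = 1.6173 rad.
Bracket: H₀ sin φ sin δ + cos φ cos δ sin H₀ = 1.6173×0.39875×0.10630 + 0.91706×0.99433×0.99892 = 0.068553 + 0.910875 = 0.979428.
Q̄ = (S₀/π) × [bracket] = (1361/π) × 0.979428 = 424.31 W/m².
Daily total = Q̄ × 24.00 h × 3600 s/h = 424.31 × 24.00 × 3600 / 10⁶ = 36.66 MJ/m².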